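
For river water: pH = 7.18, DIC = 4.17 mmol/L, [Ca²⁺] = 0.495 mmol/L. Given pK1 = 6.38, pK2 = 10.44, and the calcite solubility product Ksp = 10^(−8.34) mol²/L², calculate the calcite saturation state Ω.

α₂ = 1 / (1 + [H⁺]/K2 + [H⁺]²/(K1K2)) = 1 / (1 + 10^+3.26 + 10^+2.46)
   = 1 / (1 + 1819.7 + 288.40) = 1/2109.1 = 0.0004741
[CO3²⁻] = α₂ × DIC = 0.0004741 × 4.17 = 0.001977 mmol/L = 1.977 μmol/L
Ksp = 10^(−8.34) = 4.571×10^-9
Ω = [Ca²⁺][CO3²⁻]/Ksp = (0.495×10^-3)(1.977×10^-6) / 4.571×10^-9 = 0.214

Ω = 0.214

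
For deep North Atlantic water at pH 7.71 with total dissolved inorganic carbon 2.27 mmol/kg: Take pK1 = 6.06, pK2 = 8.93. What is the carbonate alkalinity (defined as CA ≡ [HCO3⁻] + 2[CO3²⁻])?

CA = 2.35 mmol/kg

CA = [HCO3⁻] + 2[CO3²⁻] = (α₁ + 2α₂)·DIC
At pH 7.71: [H⁺]/K1 = 10^-1.65 = 0.022387, K2/[H⁺] = 10^-1.22 = 0.060256
α₁ = 1/(1 + 0.022387 + 0.060256) = 1/1.0826 = 0.9237; α₂ = α₁·K2/[H⁺] = 0.05566
α₁ + 2α₂ = 1.0350
CA = 1.0350 × 2.27 = 2.35 mmol/kg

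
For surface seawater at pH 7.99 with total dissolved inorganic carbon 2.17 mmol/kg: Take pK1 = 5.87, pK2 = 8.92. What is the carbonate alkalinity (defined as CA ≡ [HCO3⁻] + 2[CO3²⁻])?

CA = 2.38 mmol/kg

CA = [HCO3⁻] + 2[CO3²⁻] = (α₁ + 2α₂)·DIC
At pH 7.99: [H⁺]/K1 = 10^-2.12 = 0.0075858, K2/[H⁺] = 10^-0.93 = 0.11749
α₁ = 1/(1 + 0.0075858 + 0.11749) = 1/1.1251 = 0.8888; α₂ = α₁·K2/[H⁺] = 0.1044
α₁ + 2α₂ = 1.0977
CA = 1.0977 × 2.17 = 2.38 mmol/kg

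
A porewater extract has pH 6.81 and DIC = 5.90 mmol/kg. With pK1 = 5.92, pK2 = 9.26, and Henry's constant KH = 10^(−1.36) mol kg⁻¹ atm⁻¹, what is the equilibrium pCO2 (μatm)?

α₀ = 1 / (1 + K1/[H⁺] + K1K2/[H⁺]²) = 1 / (1 + 10^+0.89 + 10^-1.56)
   = 1 / (1 + 7.7625 + 0.027542) = 1/8.7900 = 0.1138
[CO2*] = α₀ × DIC = 0.1138 × 5.90 = 0.6712 mmol/kg
pCO2 = [CO2*]/KH = 6.712×10^-4 / 4.365×10^-2 = 1.54×10^4 μatm

pCO2 = 1.54×10^4 μatm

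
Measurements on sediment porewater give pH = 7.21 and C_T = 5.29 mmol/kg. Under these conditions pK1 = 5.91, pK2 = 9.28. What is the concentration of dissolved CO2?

α₀ = 1 / (1 + K1/[H⁺] + K1K2/[H⁺]²) = 1 / (1 + 10^+1.30 + 10^-0.77)
   = 1 / (1 + 19.953 + 0.16982) = 1/21.122 = 0.04734
[CO2*] = α₀ × DIC = 0.04734 × 5.29 = 0.250 mmol/kg

[CO2*] = 0.250 mmol/kg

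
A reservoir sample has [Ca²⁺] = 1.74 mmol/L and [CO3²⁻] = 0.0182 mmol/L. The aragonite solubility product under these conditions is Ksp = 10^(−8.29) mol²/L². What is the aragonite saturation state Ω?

Ω = 6.17

Ksp = 10^(−8.29) = 5.129×10^-9
Ω = [Ca²⁺][CO3²⁻]/Ksp = (1.74×10^-3)(0.0182×10^-3) / 5.129×10^-9 = 6.17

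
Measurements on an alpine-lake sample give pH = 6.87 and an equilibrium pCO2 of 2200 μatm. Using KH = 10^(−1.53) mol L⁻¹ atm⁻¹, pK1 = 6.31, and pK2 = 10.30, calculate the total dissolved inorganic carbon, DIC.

[CO2*] = KH · pCO2 = 10^(−1.53) × 2200×10^-6 = 6.493×10^-5 mol/L
α₀ = 1/(1 + K1/[H⁺] + K1K2/[H⁺]²) = 1/(1 + 10^+0.56 + 10^-2.87) = 0.2159
DIC = [CO2*]/α₀ = 6.493×10^-5 / 0.2159 = 0.301 mmol/L

DIC = 0.301 mmol/L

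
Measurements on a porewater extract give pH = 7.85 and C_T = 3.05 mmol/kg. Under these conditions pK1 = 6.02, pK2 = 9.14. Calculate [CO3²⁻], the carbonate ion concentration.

[CO3²⁻] = 0.147 mmol/kg

α₂ = 1 / (1 + [H⁺]/K2 + [H⁺]²/(K1K2)) = 1 / (1 + 10^+1.29 + 10^-0.54)
   = 1 / (1 + 19.498 + 0.28840) = 1/20.787 = 0.04811
[CO3²⁻] = α₂ × DIC = 0.04811 × 3.05 = 0.147 mmol/kg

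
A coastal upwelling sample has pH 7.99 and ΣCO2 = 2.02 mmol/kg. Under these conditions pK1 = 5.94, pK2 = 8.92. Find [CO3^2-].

α₂ = 1 / (1 + [H⁺]/K2 + [H⁺]²/(K1K2)) = 1 / (1 + 10^+0.93 + 10^-1.12)
   = 1 / (1 + 8.5114 + 0.075858) = 1/9.5872 = 0.1043
[CO3²⁻] = α₂ × DIC = 0.1043 × 2.02 = 0.211 mmol/kg

[CO3²⁻] = 0.211 mmol/kg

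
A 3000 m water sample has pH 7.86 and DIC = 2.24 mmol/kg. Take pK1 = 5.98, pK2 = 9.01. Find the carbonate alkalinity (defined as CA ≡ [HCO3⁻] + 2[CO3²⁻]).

CA = 2.36 mmol/kg

CA = [HCO3⁻] + 2[CO3²⁻] = (α₁ + 2α₂)·DIC
At pH 7.86: [H⁺]/K1 = 10^-1.88 = 0.013183, K2/[H⁺] = 10^-1.15 = 0.070795
α₁ = 1/(1 + 0.013183 + 0.070795) = 1/1.0840 = 0.9225; α₂ = α₁·K2/[H⁺] = 0.06531
α₁ + 2α₂ = 1.0531
CA = 1.0531 × 2.24 = 2.36 mmol/kg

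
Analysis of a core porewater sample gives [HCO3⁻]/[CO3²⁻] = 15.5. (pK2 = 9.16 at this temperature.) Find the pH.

From K2 = [H⁺][CO3²⁻]/[HCO3⁻]:  pH = pK2 − log₁₀([HCO3⁻]/[CO3²⁻])
log₁₀(15.5) = +1.190
pH = 9.16 − (+1.190) = 7.97

pH = 7.97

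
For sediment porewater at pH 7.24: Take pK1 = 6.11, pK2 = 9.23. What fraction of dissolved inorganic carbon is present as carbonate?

α₂ = 0.00944

α₂ = 1 / (1 + [H⁺]/K2 + [H⁺]²/(K1K2)) = 1 / (1 + 10^+1.99 + 10^+0.86)
   = 1 / (1 + 97.724 + 7.2444) = 1/105.97 = 0.009437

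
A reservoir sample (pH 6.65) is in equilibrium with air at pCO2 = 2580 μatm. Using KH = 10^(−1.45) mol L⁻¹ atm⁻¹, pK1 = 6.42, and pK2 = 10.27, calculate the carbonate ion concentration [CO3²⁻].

[CO3²⁻] = 0.0373 μmol/L

[CO2*] = KH · pCO2 = 10^(−1.45) × 2580×10^-6 = 9.154×10^-5 mol/L
α₀ = 1/(1 + K1/[H⁺] + K1K2/[H⁺]²) = 1/(1 + 10^+0.23 + 10^-3.39) = 0.3706
DIC = [CO2*]/α₀ = 9.154×10^-5 / 0.3706 = 0.2470 mmol/L
[CO3²⁻] = α₂·DIC; α₂ = 0.0001510, so [CO3²⁻] = 0.0001510 × 0.2470 = 3.73×10^-5 mmol/L = 0.0373 μmol/L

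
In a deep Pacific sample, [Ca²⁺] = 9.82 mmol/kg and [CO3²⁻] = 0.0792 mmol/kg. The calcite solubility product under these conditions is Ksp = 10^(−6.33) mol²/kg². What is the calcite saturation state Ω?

Ksp = 10^(−6.33) = 4.677×10^-7
Ω = [Ca²⁺][CO3²⁻]/Ksp = (9.82×10^-3)(0.0792×10^-3) / 4.677×10^-7 = 1.66

Ω = 1.66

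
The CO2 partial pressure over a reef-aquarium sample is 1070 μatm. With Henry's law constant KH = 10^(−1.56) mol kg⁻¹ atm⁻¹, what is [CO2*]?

KH = 10^(−1.56) = 2.754×10^-2 mol kg⁻¹ atm⁻¹
[CO2*] = KH · pCO2 = 2.754×10^-2 × 1070×10^-6 atm = 2.95×10^-5 mol/kg

[CO2*] = 29.5 μmol/kg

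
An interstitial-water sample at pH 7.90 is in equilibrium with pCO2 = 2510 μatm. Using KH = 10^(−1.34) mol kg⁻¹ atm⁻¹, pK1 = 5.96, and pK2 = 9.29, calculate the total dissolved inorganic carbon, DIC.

DIC = 10.5 mmol/kg

[CO2*] = KH · pCO2 = 10^(−1.34) × 2510×10^-6 = 1.147×10^-4 mol/kg
α₀ = 1/(1 + K1/[H⁺] + K1K2/[H⁺]²) = 1/(1 + 10^+1.94 + 10^+0.55) = 0.01091
DIC = [CO2*]/α₀ = 1.147×10^-4 / 0.01091 = 10.5 mmol/kg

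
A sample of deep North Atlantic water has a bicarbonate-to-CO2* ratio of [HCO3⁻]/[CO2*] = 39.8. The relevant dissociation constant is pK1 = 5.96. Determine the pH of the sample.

From K1 = [H⁺][HCO3⁻]/[CO2*]:  pH = pK1 + log₁₀([HCO3⁻]/[CO2*])
log₁₀(39.8) = +1.600
pH = 5.96 + (+1.600) = 7.56

pH = 7.56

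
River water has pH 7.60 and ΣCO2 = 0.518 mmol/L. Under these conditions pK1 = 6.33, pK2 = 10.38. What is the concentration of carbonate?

[CO3²⁻] = 0.815 μmol/L

α₂ = 1 / (1 + [H⁺]/K2 + [H⁺]²/(K1K2)) = 1 / (1 + 10^+2.78 + 10^+1.51)
   = 1 / (1 + 602.56 + 32.359) = 1/635.92 = 0.001573
[CO3²⁻] = α₂ × DIC = 0.001573 × 0.518 = 0.000815 mmol/L = 0.815 μmol/L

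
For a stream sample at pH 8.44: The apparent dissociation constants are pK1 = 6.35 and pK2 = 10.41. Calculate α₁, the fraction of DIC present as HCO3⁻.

α₁ = 1 / (1 + [H⁺]/K1 + K2/[H⁺]) = 1 / (1 + 10^-2.09 + 10^-1.97)
   = 1 / (1 + 0.0081283 + 0.010715) = 1/1.0188 = 0.9815

α₁ = 0.982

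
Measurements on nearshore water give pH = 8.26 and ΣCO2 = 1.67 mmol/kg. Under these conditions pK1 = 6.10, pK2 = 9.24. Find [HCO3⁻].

α₁ = 1 / (1 + [H⁺]/K1 + K2/[H⁺]) = 1 / (1 + 10^-2.16 + 10^-0.98)
   = 1 / (1 + 0.0069183 + 0.10471) = 1/1.1116 = 0.8996
[HCO3⁻] = α₁ × DIC = 0.8996 × 1.67 = 1.50 mmol/kg

[HCO3⁻] = 1.50 mmol/kg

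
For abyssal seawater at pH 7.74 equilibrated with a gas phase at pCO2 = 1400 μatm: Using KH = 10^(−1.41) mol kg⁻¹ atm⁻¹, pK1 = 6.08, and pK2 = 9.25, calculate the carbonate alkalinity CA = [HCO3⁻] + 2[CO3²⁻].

CA = 2.64 mmol/kg

[CO2*] = KH · pCO2 = 10^(−1.41) × 1400×10^-6 = 5.447×10^-5 mol/kg
α₀ = 1/(1 + K1/[H⁺] + K1K2/[H⁺]²) = 1/(1 + 10^+1.66 + 10^+0.15) = 0.02078
DIC = [CO2*]/α₀ = 5.447×10^-5 / 0.02078 = 2.621 mmol/kg
CA = (α₁ + 2α₂)·DIC = (0.9499 + 2×0.02935) × 2.621 = 2.64 mmol/kg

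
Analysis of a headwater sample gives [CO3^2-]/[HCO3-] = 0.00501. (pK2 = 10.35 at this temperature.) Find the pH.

From K2 = [H⁺][CO3^2-]/[HCO3-]:  pH = pK2 + log₁₀([CO3^2-]/[HCO3-])
log₁₀(0.00501) = -2.300
pH = 10.35 + (-2.300) = 8.05

pH = 8.05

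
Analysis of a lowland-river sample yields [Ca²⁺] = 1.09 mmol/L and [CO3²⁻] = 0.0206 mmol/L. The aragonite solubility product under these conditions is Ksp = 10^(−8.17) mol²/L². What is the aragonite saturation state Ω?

Ksp = 10^(−8.17) = 6.761×10^-9
Ω = [Ca²⁺][CO3²⁻]/Ksp = (1.09×10^-3)(0.0206×10^-3) / 6.761×10^-9 = 3.32

Ω = 3.32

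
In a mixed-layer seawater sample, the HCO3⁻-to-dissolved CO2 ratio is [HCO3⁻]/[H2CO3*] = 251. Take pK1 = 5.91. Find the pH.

pH = 8.31

From K1 = [H⁺][HCO3⁻]/[H2CO3*]:  pH = pK1 + log₁₀([HCO3⁻]/[H2CO3*])
log₁₀(251) = +2.400
pH = 5.91 + (+2.400) = 8.31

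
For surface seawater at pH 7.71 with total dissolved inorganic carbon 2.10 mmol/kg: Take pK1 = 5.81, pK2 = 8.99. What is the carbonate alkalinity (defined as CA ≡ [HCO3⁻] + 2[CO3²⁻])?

CA = [HCO3⁻] + 2[CO3²⁻] = (α₁ + 2α₂)·DIC
At pH 7.71: [H⁺]/K1 = 10^-1.90 = 0.012589, K2/[H⁺] = 10^-1.28 = 0.052481
α₁ = 1/(1 + 0.012589 + 0.052481) = 1/1.0651 = 0.9389; α₂ = α₁·K2/[H⁺] = 0.04927
α₁ + 2α₂ = 1.0375
CA = 1.0375 × 2.10 = 2.18 mmol/kg

CA = 2.18 mmol/kg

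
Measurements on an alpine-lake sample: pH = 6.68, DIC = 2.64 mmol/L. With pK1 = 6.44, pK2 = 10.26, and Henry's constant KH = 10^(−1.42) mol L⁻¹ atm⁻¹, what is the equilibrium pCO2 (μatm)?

α₀ = 1 / (1 + K1/[H⁺] + K1K2/[H⁺]²) = 1 / (1 + 10^+0.24 + 10^-3.34)
   = 1 / (1 + 1.7378 + 0.00045709) = 1/2.7383 = 0.3652
[CO2*] = α₀ × DIC = 0.3652 × 2.64 = 0.9641 mmol/L
pCO2 = [CO2*]/KH = 9.641×10^-4 / 3.802×10^-2 = 2.54×10^4 μatm

pCO2 = 2.54×10^4 μatm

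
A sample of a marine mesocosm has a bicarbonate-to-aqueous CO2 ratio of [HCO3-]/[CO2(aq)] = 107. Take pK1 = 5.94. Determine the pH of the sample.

pH = 7.97

From K1 = [H⁺][HCO3-]/[CO2(aq)]:  pH = pK1 + log₁₀([HCO3-]/[CO2(aq)])
log₁₀(107) = +2.029
pH = 5.94 + (+2.029) = 7.97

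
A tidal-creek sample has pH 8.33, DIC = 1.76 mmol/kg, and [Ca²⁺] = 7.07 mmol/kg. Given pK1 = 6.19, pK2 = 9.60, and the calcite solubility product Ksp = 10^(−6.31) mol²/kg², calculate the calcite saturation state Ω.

Ω = 1.29

α₂ = 1 / (1 + [H⁺]/K2 + [H⁺]²/(K1K2)) = 1 / (1 + 10^+1.27 + 10^-0.87)
   = 1 / (1 + 18.621 + 0.13490) = 1/19.756 = 0.05062
[CO3²⁻] = α₂ × DIC = 0.05062 × 1.76 = 0.08909 mmol/kg
Ksp = 10^(−6.31) = 4.898×10^-7
Ω = [Ca²⁺][CO3²⁻]/Ksp = (7.07×10^-3)(8.909×10^-5) / 4.898×10^-7 = 1.29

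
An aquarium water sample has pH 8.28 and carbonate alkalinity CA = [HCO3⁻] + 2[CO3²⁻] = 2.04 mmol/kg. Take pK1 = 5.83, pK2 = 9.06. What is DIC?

CA = [HCO3⁻] + 2[CO3²⁻] = (α₁ + 2α₂)·DIC
At pH 8.28: [H⁺]/K1 = 10^-2.45 = 0.0035481, K2/[H⁺] = 10^-0.78 = 0.16596
α₁ = 1/(1 + 0.0035481 + 0.16596) = 1/1.1695 = 0.8551; α₂ = α₁·K2/[H⁺] = 0.1419
α₁ + 2α₂ = 1.1389
DIC = CA / (α₁ + 2α₂) = 2.04 / 1.1389 = 1.79 mmol/kg

DIC = 1.79 mmol/kg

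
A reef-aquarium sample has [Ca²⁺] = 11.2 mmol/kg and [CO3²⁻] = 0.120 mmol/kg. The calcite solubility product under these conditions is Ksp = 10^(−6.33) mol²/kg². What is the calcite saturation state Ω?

Ksp = 10^(−6.33) = 4.677×10^-7
Ω = [Ca²⁺][CO3²⁻]/Ksp = (11.2×10^-3)(0.120×10^-3) / 4.677×10^-7 = 2.87

Ω = 2.87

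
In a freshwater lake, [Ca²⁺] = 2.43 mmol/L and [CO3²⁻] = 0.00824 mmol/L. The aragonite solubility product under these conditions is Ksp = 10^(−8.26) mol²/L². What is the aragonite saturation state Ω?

Ω = 3.64

Ksp = 10^(−8.26) = 5.495×10^-9
Ω = [Ca²⁺][CO3²⁻]/Ksp = (2.43×10^-3)(0.00824×10^-3) / 5.495×10^-9 = 3.64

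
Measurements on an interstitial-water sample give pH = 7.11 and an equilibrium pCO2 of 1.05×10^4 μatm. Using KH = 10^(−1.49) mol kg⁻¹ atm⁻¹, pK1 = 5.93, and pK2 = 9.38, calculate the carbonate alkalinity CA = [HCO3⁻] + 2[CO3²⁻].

CA = 5.20 mmol/kg

[CO2*] = KH · pCO2 = 10^(−1.49) × 1.05×10^4×10^-6 = 3.398×10^-4 mol/kg
α₀ = 1/(1 + K1/[H⁺] + K1K2/[H⁺]²) = 1/(1 + 10^+1.18 + 10^-1.09) = 0.06166
DIC = [CO2*]/α₀ = 3.398×10^-4 / 0.06166 = 5.510 mmol/kg
CA = (α₁ + 2α₂)·DIC = (0.9333 + 2×0.005012) × 5.510 = 5.20 mmol/kg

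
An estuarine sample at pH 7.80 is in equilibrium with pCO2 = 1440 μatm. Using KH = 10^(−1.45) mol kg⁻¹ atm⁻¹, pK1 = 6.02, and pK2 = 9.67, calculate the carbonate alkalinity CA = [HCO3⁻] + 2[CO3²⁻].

CA = 3.16 mmol/kg

[CO2*] = KH · pCO2 = 10^(−1.45) × 1440×10^-6 = 5.109×10^-5 mol/kg
α₀ = 1/(1 + K1/[H⁺] + K1K2/[H⁺]²) = 1/(1 + 10^+1.78 + 10^-0.09) = 0.01611
DIC = [CO2*]/α₀ = 5.109×10^-5 / 0.01611 = 3.171 mmol/kg
CA = (α₁ + 2α₂)·DIC = (0.9708 + 2×0.01310) × 3.171 = 3.16 mmol/kg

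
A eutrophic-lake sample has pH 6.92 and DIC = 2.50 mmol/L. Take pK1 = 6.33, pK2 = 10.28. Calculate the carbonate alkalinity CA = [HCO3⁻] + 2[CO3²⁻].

CA = 1.99 mmol/L

CA = [HCO3⁻] + 2[CO3²⁻] = (α₁ + 2α₂)·DIC
At pH 6.92: [H⁺]/K1 = 10^-0.59 = 0.25704, K2/[H⁺] = 10^-3.36 = 0.00043652
α₁ = 1/(1 + 0.25704 + 0.00043652) = 1/1.2575 = 0.7952; α₂ = α₁·K2/[H⁺] = 0.0003471
α₁ + 2α₂ = 0.7959
CA = 0.7959 × 2.50 = 1.99 mmol/L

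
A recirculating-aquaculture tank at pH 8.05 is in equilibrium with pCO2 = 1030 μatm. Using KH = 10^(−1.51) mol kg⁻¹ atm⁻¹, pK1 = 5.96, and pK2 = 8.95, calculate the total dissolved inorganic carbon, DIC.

[CO2*] = KH · pCO2 = 10^(−1.51) × 1030×10^-6 = 3.183×10^-5 mol/kg
α₀ = 1/(1 + K1/[H⁺] + K1K2/[H⁺]²) = 1/(1 + 10^+2.09 + 10^+1.19) = 0.007168
DIC = [CO2*]/α₀ = 3.183×10^-5 / 0.007168 = 4.44 mmol/kg

DIC = 4.44 mmol/kg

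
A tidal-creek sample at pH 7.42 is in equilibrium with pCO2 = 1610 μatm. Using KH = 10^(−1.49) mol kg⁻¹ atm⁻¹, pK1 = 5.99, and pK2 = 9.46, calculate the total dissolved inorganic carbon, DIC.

DIC = 1.47 mmol/kg

[CO2*] = KH · pCO2 = 10^(−1.49) × 1610×10^-6 = 5.210×10^-5 mol/kg
α₀ = 1/(1 + K1/[H⁺] + K1K2/[H⁺]²) = 1/(1 + 10^+1.43 + 10^-0.61) = 0.03551
DIC = [CO2*]/α₀ = 5.210×10^-5 / 0.03551 = 1.47 mmol/kg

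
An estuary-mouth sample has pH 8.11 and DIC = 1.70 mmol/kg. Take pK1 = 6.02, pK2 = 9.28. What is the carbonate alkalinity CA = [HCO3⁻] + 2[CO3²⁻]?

CA = [HCO3⁻] + 2[CO3²⁻] = (α₁ + 2α₂)·DIC
At pH 8.11: [H⁺]/K1 = 10^-2.09 = 0.0081283, K2/[H⁺] = 10^-1.17 = 0.067608
α₁ = 1/(1 + 0.0081283 + 0.067608) = 1/1.0757 = 0.9296; α₂ = α₁·K2/[H⁺] = 0.06285
α₁ + 2α₂ = 1.0553
CA = 1.0553 × 1.70 = 1.79 mmol/kg

CA = 1.79 mmol/kg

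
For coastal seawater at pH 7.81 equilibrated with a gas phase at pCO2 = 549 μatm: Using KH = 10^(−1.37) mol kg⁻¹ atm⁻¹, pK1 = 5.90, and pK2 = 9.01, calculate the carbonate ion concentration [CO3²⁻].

[CO2*] = KH · pCO2 = 10^(−1.37) × 549×10^-6 = 2.342×10^-5 mol/kg
α₀ = 1/(1 + K1/[H⁺] + K1K2/[H⁺]²) = 1/(1 + 10^+1.91 + 10^+0.71) = 0.01144
DIC = [CO2*]/α₀ = 2.342×10^-5 / 0.01144 = 2.047 mmol/kg
[CO3²⁻] = α₂·DIC; α₂ = 0.05867, so [CO3²⁻] = 0.05867 × 2.047 = 0.120 mmol/kg

[CO3²⁻] = 0.120 mmol/kg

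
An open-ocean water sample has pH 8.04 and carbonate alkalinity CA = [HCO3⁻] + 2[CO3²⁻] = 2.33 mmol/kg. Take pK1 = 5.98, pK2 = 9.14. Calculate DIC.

CA = [HCO3⁻] + 2[CO3²⁻] = (α₁ + 2α₂)·DIC
At pH 8.04: [H⁺]/K1 = 10^-2.06 = 0.0087096, K2/[H⁺] = 10^-1.10 = 0.079433
α₁ = 1/(1 + 0.0087096 + 0.079433) = 1/1.0881 = 0.9190; α₂ = α₁·K2/[H⁺] = 0.07300
α₁ + 2α₂ = 1.0650
DIC = CA / (α₁ + 2α₂) = 2.33 / 1.0650 = 2.19 mmol/kg

DIC = 2.19 mmol/kg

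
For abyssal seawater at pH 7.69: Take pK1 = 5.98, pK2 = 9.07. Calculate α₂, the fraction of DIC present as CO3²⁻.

α₂ = 1 / (1 + [H⁺]/K2 + [H⁺]²/(K1K2)) = 1 / (1 + 10^+1.38 + 10^-0.33)
   = 1 / (1 + 23.988 + 0.46774) = 1/25.456 = 0.03928

α₂ = 0.0393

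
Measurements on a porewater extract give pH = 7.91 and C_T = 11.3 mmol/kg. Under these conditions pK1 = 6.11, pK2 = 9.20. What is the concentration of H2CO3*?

α₀ = 1 / (1 + K1/[H⁺] + K1K2/[H⁺]²) = 1 / (1 + 10^+1.80 + 10^+0.51)
   = 1 / (1 + 63.096 + 3.2359) = 1/67.332 = 0.01485
[CO2*] = α₀ × DIC = 0.01485 × 11.3 = 0.168 mmol/kg

[CO2*] = 0.168 mmol/kg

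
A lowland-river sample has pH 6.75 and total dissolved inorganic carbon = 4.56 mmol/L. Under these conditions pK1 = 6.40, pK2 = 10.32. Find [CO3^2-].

[CO3²⁻] = 0.848 μmol/L

α₂ = 1 / (1 + [H⁺]/K2 + [H⁺]²/(K1K2)) = 1 / (1 + 10^+3.57 + 10^+3.22)
   = 1 / (1 + 3715.4 + 1659.6) = 1/5375.9 = 0.0001860
[CO3²⁻] = α₂ × DIC = 0.0001860 × 4.56 = 0.000848 mmol/L = 0.848 μmol/L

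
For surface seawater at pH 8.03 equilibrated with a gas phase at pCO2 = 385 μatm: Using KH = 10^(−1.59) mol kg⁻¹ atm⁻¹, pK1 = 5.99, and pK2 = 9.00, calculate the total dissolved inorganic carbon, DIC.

DIC = 1.21 mmol/kg

[CO2*] = KH · pCO2 = 10^(−1.59) × 385×10^-6 = 9.896×10^-6 mol/kg
α₀ = 1/(1 + K1/[H⁺] + K1K2/[H⁺]²) = 1/(1 + 10^+2.04 + 10^+1.07) = 0.008170
DIC = [CO2*]/α₀ = 9.896×10^-6 / 0.008170 = 1.21 mmol/kg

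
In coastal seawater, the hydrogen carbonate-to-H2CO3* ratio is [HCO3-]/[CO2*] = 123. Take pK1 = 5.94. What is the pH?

pH = 8.03

From K1 = [H⁺][HCO3-]/[CO2*]:  pH = pK1 + log₁₀([HCO3-]/[CO2*])
log₁₀(123) = +2.090
pH = 5.94 + (+2.090) = 8.03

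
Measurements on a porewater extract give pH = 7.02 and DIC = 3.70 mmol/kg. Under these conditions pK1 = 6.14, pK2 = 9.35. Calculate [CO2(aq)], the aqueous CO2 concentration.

α₀ = 1 / (1 + K1/[H⁺] + K1K2/[H⁺]²) = 1 / (1 + 10^+0.88 + 10^-1.45)
   = 1 / (1 + 7.5858 + 0.035481) = 1/8.6213 = 0.1160
[CO2*] = α₀ × DIC = 0.1160 × 3.70 = 0.429 mmol/kg

[CO2*] = 0.429 mmol/kg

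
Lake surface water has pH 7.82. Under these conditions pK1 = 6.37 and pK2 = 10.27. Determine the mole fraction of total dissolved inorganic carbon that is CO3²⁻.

α₂ = 1 / (1 + [H⁺]/K2 + [H⁺]²/(K1K2)) = 1 / (1 + 10^+2.45 + 10^+1.00)
   = 1 / (1 + 281.84 + 10.000) = 1/292.84 = 0.003415

α₂ = 0.00341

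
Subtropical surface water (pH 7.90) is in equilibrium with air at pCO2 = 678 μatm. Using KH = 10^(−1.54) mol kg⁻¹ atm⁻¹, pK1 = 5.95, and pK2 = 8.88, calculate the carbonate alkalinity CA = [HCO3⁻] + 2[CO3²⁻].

CA = 2.11 mmol/kg

[CO2*] = KH · pCO2 = 10^(−1.54) × 678×10^-6 = 1.955×10^-5 mol/kg
α₀ = 1/(1 + K1/[H⁺] + K1K2/[H⁺]²) = 1/(1 + 10^+1.95 + 10^+0.97) = 0.01005
DIC = [CO2*]/α₀ = 1.955×10^-5 / 0.01005 = 1.945 mmol/kg
CA = (α₁ + 2α₂)·DIC = (0.8961 + 2×0.09383) × 1.945 = 2.11 mmol/kg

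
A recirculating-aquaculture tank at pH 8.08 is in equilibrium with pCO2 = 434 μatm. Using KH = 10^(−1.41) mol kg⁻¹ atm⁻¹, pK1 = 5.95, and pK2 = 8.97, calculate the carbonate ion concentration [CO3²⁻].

[CO2*] = KH · pCO2 = 10^(−1.41) × 434×10^-6 = 1.688×10^-5 mol/kg
α₀ = 1/(1 + K1/[H⁺] + K1K2/[H⁺]²) = 1/(1 + 10^+2.13 + 10^+1.24) = 0.006524
DIC = [CO2*]/α₀ = 1.688×10^-5 / 0.006524 = 2.588 mmol/kg
[CO3²⁻] = α₂·DIC; α₂ = 0.1134, so [CO3²⁻] = 0.1134 × 2.588 = 0.293 mmol/kg

[CO3²⁻] = 0.293 mmol/kg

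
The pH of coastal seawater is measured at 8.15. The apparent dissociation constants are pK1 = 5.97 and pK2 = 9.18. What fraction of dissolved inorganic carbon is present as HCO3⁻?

α₁ = 0.909

α₁ = 1 / (1 + [H⁺]/K1 + K2/[H⁺]) = 1 / (1 + 10^-2.18 + 10^-1.03)
   = 1 / (1 + 0.0066069 + 0.093325) = 1/1.0999 = 0.9091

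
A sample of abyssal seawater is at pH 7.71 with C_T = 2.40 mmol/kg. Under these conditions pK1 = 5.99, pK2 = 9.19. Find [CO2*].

[CO2*] = 0.0435 mmol/kg

α₀ = 1 / (1 + K1/[H⁺] + K1K2/[H⁺]²) = 1 / (1 + 10^+1.72 + 10^+0.24)
   = 1 / (1 + 52.481 + 1.7378) = 1/55.219 = 0.01811
[CO2*] = α₀ × DIC = 0.01811 × 2.40 = 0.0435 mmol/kg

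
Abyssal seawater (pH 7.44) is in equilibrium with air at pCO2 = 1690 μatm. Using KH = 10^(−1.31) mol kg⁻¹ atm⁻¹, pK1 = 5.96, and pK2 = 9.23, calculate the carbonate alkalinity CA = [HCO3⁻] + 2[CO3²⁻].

[CO2*] = KH · pCO2 = 10^(−1.31) × 1690×10^-6 = 8.277×10^-5 mol/kg
α₀ = 1/(1 + K1/[H⁺] + K1K2/[H⁺]²) = 1/(1 + 10^+1.48 + 10^-0.31) = 0.03156
DIC = [CO2*]/α₀ = 8.277×10^-5 / 0.03156 = 2.623 mmol/kg
CA = (α₁ + 2α₂)·DIC = (0.9530 + 2×0.01546) × 2.623 = 2.58 mmol/kg

CA = 2.58 mmol/kg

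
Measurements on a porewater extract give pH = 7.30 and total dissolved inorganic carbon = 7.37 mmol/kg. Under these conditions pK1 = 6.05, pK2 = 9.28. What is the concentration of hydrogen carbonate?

[HCO3⁻] = 6.91 mmol/kg

α₁ = 1 / (1 + [H⁺]/K1 + K2/[H⁺]) = 1 / (1 + 10^-1.25 + 10^-1.98)
   = 1 / (1 + 0.056234 + 0.010471) = 1/1.0667 = 0.9375
[HCO3⁻] = α₁ × DIC = 0.9375 × 7.37 = 6.91 mmol/kg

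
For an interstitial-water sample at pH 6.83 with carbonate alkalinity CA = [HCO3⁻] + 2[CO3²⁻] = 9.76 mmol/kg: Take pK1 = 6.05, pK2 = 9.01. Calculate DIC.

DIC = 11.3 mmol/kg

CA = [HCO3⁻] + 2[CO3²⁻] = (α₁ + 2α₂)·DIC
At pH 6.83: [H⁺]/K1 = 10^-0.78 = 0.16596, K2/[H⁺] = 10^-2.18 = 0.0066069
α₁ = 1/(1 + 0.16596 + 0.0066069) = 1/1.1726 = 0.8528; α₂ = α₁·K2/[H⁺] = 0.005635
α₁ + 2α₂ = 0.8641
DIC = CA / (α₁ + 2α₂) = 9.76 / 0.8641 = 11.3 mmol/kg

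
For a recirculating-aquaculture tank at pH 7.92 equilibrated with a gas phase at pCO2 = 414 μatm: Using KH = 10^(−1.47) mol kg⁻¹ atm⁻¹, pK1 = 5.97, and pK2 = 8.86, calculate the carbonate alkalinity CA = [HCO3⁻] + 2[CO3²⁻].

[CO2*] = KH · pCO2 = 10^(−1.47) × 414×10^-6 = 1.403×10^-5 mol/kg
α₀ = 1/(1 + K1/[H⁺] + K1K2/[H⁺]²) = 1/(1 + 10^+1.95 + 10^+1.01) = 0.009964
DIC = [CO2*]/α₀ = 1.403×10^-5 / 0.009964 = 1.408 mmol/kg
CA = (α₁ + 2α₂)·DIC = (0.8881 + 2×0.1020) × 1.408 = 1.54 mmol/kg

CA = 1.54 mmol/kg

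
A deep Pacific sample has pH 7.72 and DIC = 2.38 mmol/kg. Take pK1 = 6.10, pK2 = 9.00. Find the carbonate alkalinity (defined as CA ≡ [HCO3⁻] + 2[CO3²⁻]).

CA = 2.44 mmol/kg

CA = [HCO3⁻] + 2[CO3²⁻] = (α₁ + 2α₂)·DIC
At pH 7.72: [H⁺]/K1 = 10^-1.62 = 0.023988, K2/[H⁺] = 10^-1.28 = 0.052481
α₁ = 1/(1 + 0.023988 + 0.052481) = 1/1.0765 = 0.9290; α₂ = α₁·K2/[H⁺] = 0.04875
α₁ + 2α₂ = 1.0265
CA = 1.0265 × 2.38 = 2.44 mmol/kg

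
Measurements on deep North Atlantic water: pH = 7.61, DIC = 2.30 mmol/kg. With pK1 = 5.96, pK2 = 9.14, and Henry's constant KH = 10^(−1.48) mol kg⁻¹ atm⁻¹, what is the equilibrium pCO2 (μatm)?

pCO2 = 1480 μatm

α₀ = 1 / (1 + K1/[H⁺] + K1K2/[H⁺]²) = 1 / (1 + 10^+1.65 + 10^+0.12)
   = 1 / (1 + 44.668 + 1.3183) = 1/46.987 = 0.02128
[CO2*] = α₀ × DIC = 0.02128 × 2.30 = 0.04895 mmol/kg
pCO2 = [CO2*]/KH = 4.895×10^-5 / 3.311×10^-2 = 1480 μatm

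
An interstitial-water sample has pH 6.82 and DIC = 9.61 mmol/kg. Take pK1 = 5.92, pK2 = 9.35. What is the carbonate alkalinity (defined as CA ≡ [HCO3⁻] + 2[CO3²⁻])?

CA = [HCO3⁻] + 2[CO3²⁻] = (α₁ + 2α₂)·DIC
At pH 6.82: [H⁺]/K1 = 10^-0.90 = 0.12589, K2/[H⁺] = 10^-2.53 = 0.0029512
α₁ = 1/(1 + 0.12589 + 0.0029512) = 1/1.1288 = 0.8859; α₂ = α₁·K2/[H⁺] = 0.002614
α₁ + 2α₂ = 0.8911
CA = 0.8911 × 9.61 = 8.56 mmol/kg

CA = 8.56 mmol/kg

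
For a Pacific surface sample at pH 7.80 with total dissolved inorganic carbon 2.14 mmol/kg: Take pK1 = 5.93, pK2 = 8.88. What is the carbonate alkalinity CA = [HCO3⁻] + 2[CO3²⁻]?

CA = 2.28 mmol/kg

CA = [HCO3⁻] + 2[CO3²⁻] = (α₁ + 2α₂)·DIC
At pH 7.80: [H⁺]/K1 = 10^-1.87 = 0.013490, K2/[H⁺] = 10^-1.08 = 0.083176
α₁ = 1/(1 + 0.013490 + 0.083176) = 1/1.0967 = 0.9119; α₂ = α₁·K2/[H⁺] = 0.07584
α₁ + 2α₂ = 1.0635
CA = 1.0635 × 2.14 = 2.28 mmol/kg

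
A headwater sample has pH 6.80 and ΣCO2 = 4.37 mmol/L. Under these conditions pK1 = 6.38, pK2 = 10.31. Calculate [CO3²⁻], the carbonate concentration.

[CO3²⁻] = 0.978 μmol/L

α₂ = 1 / (1 + [H⁺]/K2 + [H⁺]²/(K1K2)) = 1 / (1 + 10^+3.51 + 10^+3.09)
   = 1 / (1 + 3235.9 + 1230.3) = 1/4467.2 = 0.0002239
[CO3²⁻] = α₂ × DIC = 0.0002239 × 4.37 = 0.000978 mmol/L = 0.978 μmol/L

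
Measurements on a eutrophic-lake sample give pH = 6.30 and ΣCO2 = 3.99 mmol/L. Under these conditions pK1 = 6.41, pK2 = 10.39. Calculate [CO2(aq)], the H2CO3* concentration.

[CO2*] = 2.25 mmol/L

α₀ = 1 / (1 + K1/[H⁺] + K1K2/[H⁺]²) = 1 / (1 + 10^-0.11 + 10^-4.20)
   = 1 / (1 + 0.77625 + 6.3096×10^-5) = 1/1.7763 = 0.5630
[CO2*] = α₀ × DIC = 0.5630 × 3.99 = 2.25 mmol/L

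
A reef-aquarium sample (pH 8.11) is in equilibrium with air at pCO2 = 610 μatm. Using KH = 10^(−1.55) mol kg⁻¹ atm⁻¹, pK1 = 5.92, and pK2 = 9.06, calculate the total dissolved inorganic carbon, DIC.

DIC = 2.98 mmol/kg

[CO2*] = KH · pCO2 = 10^(−1.55) × 610×10^-6 = 1.719×10^-5 mol/kg
α₀ = 1/(1 + K1/[H⁺] + K1K2/[H⁺]²) = 1/(1 + 10^+2.19 + 10^+1.24) = 0.005772
DIC = [CO2*]/α₀ = 1.719×10^-5 / 0.005772 = 2.98 mmol/kg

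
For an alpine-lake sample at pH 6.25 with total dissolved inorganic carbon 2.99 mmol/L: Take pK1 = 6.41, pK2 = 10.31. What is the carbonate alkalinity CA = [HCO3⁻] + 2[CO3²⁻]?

CA = 1.22 mmol/L

CA = [HCO3⁻] + 2[CO3²⁻] = (α₁ + 2α₂)·DIC
At pH 6.25: [H⁺]/K1 = 10^0.16 = 1.4454, K2/[H⁺] = 10^-4.06 = 8.7096×10^-5
α₁ = 1/(1 + 1.4454 + 8.7096×10^-5) = 1/2.4455 = 0.4089; α₂ = α₁·K2/[H⁺] = 3.561×10^-5
α₁ + 2α₂ = 0.4090
CA = 0.4090 × 2.99 = 1.22 mmol/L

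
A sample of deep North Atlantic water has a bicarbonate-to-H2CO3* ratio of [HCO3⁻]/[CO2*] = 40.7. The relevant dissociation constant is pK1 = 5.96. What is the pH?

From K1 = [H⁺][HCO3⁻]/[CO2*]:  pH = pK1 + log₁₀([HCO3⁻]/[CO2*])
log₁₀(40.7) = +1.610
pH = 5.96 + (+1.610) = 7.57

pH = 7.57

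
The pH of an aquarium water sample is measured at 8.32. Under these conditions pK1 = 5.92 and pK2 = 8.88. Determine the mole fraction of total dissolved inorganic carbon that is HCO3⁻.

α₁ = 1 / (1 + [H⁺]/K1 + K2/[H⁺]) = 1 / (1 + 10^-2.40 + 10^-0.56)
   = 1 / (1 + 0.0039811 + 0.27542) = 1/1.2794 = 0.7816

α₁ = 0.782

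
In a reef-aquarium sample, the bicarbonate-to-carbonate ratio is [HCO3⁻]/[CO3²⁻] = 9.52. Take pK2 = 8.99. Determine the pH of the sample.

pH = 8.01

From K2 = [H⁺][CO3²⁻]/[HCO3⁻]:  pH = pK2 − log₁₀([HCO3⁻]/[CO3²⁻])
log₁₀(9.52) = +0.979
pH = 8.99 − (+0.979) = 8.01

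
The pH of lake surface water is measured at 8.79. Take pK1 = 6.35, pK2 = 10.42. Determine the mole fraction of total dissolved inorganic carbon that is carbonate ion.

α₂ = 0.0228

α₂ = 1 / (1 + [H⁺]/K2 + [H⁺]²/(K1K2)) = 1 / (1 + 10^+1.63 + 10^-0.81)
   = 1 / (1 + 42.658 + 0.15488) = 1/43.813 = 0.02282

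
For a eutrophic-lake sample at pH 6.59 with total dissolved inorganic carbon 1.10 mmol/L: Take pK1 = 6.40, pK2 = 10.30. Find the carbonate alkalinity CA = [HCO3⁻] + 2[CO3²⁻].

CA = [HCO3⁻] + 2[CO3²⁻] = (α₁ + 2α₂)·DIC
At pH 6.59: [H⁺]/K1 = 10^-0.19 = 0.64565, K2/[H⁺] = 10^-3.71 = 0.00019498
α₁ = 1/(1 + 0.64565 + 0.00019498) = 1/1.6458 = 0.6076; α₂ = α₁·K2/[H⁺] = 0.0001185
α₁ + 2α₂ = 0.6078
CA = 0.6078 × 1.10 = 0.669 mmol/L

CA = 0.669 mmol/L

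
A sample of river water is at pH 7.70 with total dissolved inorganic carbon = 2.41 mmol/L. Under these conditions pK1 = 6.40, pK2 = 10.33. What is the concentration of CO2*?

α₀ = 1 / (1 + K1/[H⁺] + K1K2/[H⁺]²) = 1 / (1 + 10^+1.30 + 10^-1.33)
   = 1 / (1 + 19.953 + 0.046774) = 1/20.999 = 0.04762
[CO2*] = α₀ × DIC = 0.04762 × 2.41 = 0.115 mmol/L

[CO2*] = 0.115 mmol/L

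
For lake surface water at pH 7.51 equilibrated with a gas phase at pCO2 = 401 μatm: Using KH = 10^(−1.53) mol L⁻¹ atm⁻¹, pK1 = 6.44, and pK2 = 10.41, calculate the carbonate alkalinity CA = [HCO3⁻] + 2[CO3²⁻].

[CO2*] = KH · pCO2 = 10^(−1.53) × 401×10^-6 = 1.183×10^-5 mol/L
α₀ = 1/(1 + K1/[H⁺] + K1K2/[H⁺]²) = 1/(1 + 10^+1.07 + 10^-1.83) = 0.07835
DIC = [CO2*]/α₀ = 1.183×10^-5 / 0.07835 = 0.1511 mmol/L
CA = (α₁ + 2α₂)·DIC = (0.9205 + 2×0.001159) × 0.1511 = 0.139 mmol/L

CA = 0.139 mmol/L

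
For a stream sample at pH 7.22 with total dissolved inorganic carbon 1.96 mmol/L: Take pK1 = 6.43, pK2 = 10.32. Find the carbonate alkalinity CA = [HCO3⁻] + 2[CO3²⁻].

CA = [HCO3⁻] + 2[CO3²⁻] = (α₁ + 2α₂)·DIC
At pH 7.22: [H⁺]/K1 = 10^-0.79 = 0.16218, K2/[H⁺] = 10^-3.10 = 0.00079433
α₁ = 1/(1 + 0.16218 + 0.00079433) = 1/1.1630 = 0.8599; α₂ = α₁·K2/[H⁺] = 0.0006830
α₁ + 2α₂ = 0.8612
CA = 0.8612 × 1.96 = 1.69 mmol/L

CA = 1.69 mmol/L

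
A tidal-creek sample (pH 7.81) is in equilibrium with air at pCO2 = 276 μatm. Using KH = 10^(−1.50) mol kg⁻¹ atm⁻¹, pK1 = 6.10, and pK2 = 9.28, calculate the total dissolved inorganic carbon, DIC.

[CO2*] = KH · pCO2 = 10^(−1.50) × 276×10^-6 = 8.728×10^-6 mol/kg
α₀ = 1/(1 + K1/[H⁺] + K1K2/[H⁺]²) = 1/(1 + 10^+1.71 + 10^+0.24) = 0.01851
DIC = [CO2*]/α₀ = 8.728×10^-6 / 0.01851 = 0.472 mmol/kg

DIC = 0.472 mmol/kg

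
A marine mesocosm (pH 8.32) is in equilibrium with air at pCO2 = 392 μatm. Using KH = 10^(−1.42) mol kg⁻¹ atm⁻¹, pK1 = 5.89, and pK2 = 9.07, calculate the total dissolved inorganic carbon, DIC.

[CO2*] = KH · pCO2 = 10^(−1.42) × 392×10^-6 = 1.490×10^-5 mol/kg
α₀ = 1/(1 + K1/[H⁺] + K1K2/[H⁺]²) = 1/(1 + 10^+2.43 + 10^+1.68) = 0.003144
DIC = [CO2*]/α₀ = 1.490×10^-5 / 0.003144 = 4.74 mmol/kg

DIC = 4.74 mmol/kg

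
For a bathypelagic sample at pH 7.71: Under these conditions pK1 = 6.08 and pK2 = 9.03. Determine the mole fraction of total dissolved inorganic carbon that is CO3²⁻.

α₂ = 1 / (1 + [H⁺]/K2 + [H⁺]²/(K1K2)) = 1 / (1 + 10^+1.32 + 10^-0.31)
   = 1 / (1 + 20.893 + 0.48978) = 1/22.383 = 0.04468

α₂ = 0.0447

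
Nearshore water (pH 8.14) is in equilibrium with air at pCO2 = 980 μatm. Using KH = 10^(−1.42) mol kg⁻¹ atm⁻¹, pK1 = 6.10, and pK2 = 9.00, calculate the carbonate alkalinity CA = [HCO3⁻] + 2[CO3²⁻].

[CO2*] = KH · pCO2 = 10^(−1.42) × 980×10^-6 = 3.726×10^-5 mol/kg
α₀ = 1/(1 + K1/[H⁺] + K1K2/[H⁺]²) = 1/(1 + 10^+2.04 + 10^+1.18) = 0.007950
DIC = [CO2*]/α₀ = 3.726×10^-5 / 0.007950 = 4.687 mmol/kg
CA = (α₁ + 2α₂)·DIC = (0.8717 + 2×0.1203) × 4.687 = 5.21 mmol/kg

CA = 5.21 mmol/kg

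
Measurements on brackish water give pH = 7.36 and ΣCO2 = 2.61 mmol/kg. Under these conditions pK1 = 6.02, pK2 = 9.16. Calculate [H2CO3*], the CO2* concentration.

[CO2*] = 0.112 mmol/kg

α₀ = 1 / (1 + K1/[H⁺] + K1K2/[H⁺]²) = 1 / (1 + 10^+1.34 + 10^-0.46)
   = 1 / (1 + 21.878 + 0.34674) = 1/23.224 = 0.04306
[CO2*] = α₀ × DIC = 0.04306 × 2.61 = 0.112 mmol/kg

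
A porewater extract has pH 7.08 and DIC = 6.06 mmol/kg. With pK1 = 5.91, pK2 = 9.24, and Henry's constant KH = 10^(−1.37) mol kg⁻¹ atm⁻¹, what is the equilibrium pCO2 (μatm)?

α₀ = 1 / (1 + K1/[H⁺] + K1K2/[H⁺]²) = 1 / (1 + 10^+1.17 + 10^-0.99)
   = 1 / (1 + 14.791 + 0.10233) = 1/15.893 = 0.06292
[CO2*] = α₀ × DIC = 0.06292 × 6.06 = 0.3813 mmol/kg
pCO2 = [CO2*]/KH = 3.813×10^-4 / 4.266×10^-2 = 8940 μatm

pCO2 = 8940 μatm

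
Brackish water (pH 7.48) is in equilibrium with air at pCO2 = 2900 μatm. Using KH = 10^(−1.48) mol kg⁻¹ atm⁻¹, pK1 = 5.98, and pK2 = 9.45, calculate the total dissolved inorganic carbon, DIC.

[CO2*] = KH · pCO2 = 10^(−1.48) × 2900×10^-6 = 9.603×10^-5 mol/kg
α₀ = 1/(1 + K1/[H⁺] + K1K2/[H⁺]²) = 1/(1 + 10^+1.50 + 10^-0.47) = 0.03034
DIC = [CO2*]/α₀ = 9.603×10^-5 / 0.03034 = 3.17 mmol/kg

DIC = 3.17 mmol/kg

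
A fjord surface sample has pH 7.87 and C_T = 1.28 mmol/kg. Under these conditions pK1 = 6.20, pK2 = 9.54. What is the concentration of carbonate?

α₂ = 1 / (1 + [H⁺]/K2 + [H⁺]²/(K1K2)) = 1 / (1 + 10^+1.67 + 10^-0.00)
   = 1 / (1 + 46.774 + 1.0000) = 1/48.774 = 0.02050
[CO3²⁻] = α₂ × DIC = 0.02050 × 1.28 = 0.0262 mmol/kg

[CO3²⁻] = 0.0262 mmol/kg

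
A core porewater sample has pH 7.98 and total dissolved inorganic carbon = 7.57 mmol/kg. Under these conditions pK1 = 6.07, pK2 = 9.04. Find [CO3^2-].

α₂ = 1 / (1 + [H⁺]/K2 + [H⁺]²/(K1K2)) = 1 / (1 + 10^+1.06 + 10^-0.85)
   = 1 / (1 + 11.482 + 0.14125) = 1/12.623 = 0.07922
[CO3²⁻] = α₂ × DIC = 0.07922 × 7.57 = 0.600 mmol/kg

[CO3²⁻] = 0.600 mmol/kg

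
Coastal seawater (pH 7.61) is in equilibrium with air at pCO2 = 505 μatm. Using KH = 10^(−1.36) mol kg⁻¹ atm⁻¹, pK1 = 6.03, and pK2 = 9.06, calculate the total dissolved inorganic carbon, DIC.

DIC = 0.890 mmol/kg

[CO2*] = KH · pCO2 = 10^(−1.36) × 505×10^-6 = 2.204×10^-5 mol/kg
α₀ = 1/(1 + K1/[H⁺] + K1K2/[H⁺]²) = 1/(1 + 10^+1.58 + 10^+0.13) = 0.02477
DIC = [CO2*]/α₀ = 2.204×10^-5 / 0.02477 = 0.890 mmol/kg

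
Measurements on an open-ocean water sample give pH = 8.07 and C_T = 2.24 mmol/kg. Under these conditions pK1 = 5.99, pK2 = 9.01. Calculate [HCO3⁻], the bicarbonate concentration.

α₁ = 1 / (1 + [H⁺]/K1 + K2/[H⁺]) = 1 / (1 + 10^-2.08 + 10^-0.94)
   = 1 / (1 + 0.0083176 + 0.11482) = 1/1.1231 = 0.8904
[HCO3⁻] = α₁ × DIC = 0.8904 × 2.24 = 1.99 mmol/kg

[HCO3⁻] = 1.99 mmol/kg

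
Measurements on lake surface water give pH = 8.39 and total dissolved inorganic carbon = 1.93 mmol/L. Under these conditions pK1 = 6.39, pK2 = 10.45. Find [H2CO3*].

[CO2*] = 18.9 μmol/L

α₀ = 1 / (1 + K1/[H⁺] + K1K2/[H⁺]²) = 1 / (1 + 10^+2.00 + 10^-0.06)
   = 1 / (1 + 100.00 + 0.87096) = 1/101.87 = 0.009816
[CO2*] = α₀ × DIC = 0.009816 × 1.93 = 0.0189 mmol/L = 18.9 μmol/L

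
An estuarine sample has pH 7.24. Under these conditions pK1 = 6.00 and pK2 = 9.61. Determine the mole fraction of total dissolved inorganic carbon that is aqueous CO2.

α₀ = 1 / (1 + K1/[H⁺] + K1K2/[H⁺]²) = 1 / (1 + 10^+1.24 + 10^-1.13)
   = 1 / (1 + 17.378 + 0.074131) = 1/18.452 = 0.05419

α₀ = 0.0542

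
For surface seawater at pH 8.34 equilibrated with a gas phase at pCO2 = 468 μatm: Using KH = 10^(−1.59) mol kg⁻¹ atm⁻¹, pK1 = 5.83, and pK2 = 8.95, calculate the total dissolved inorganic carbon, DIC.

[CO2*] = KH · pCO2 = 10^(−1.59) × 468×10^-6 = 1.203×10^-5 mol/kg
α₀ = 1/(1 + K1/[H⁺] + K1K2/[H⁺]²) = 1/(1 + 10^+2.51 + 10^+1.90) = 0.002475
DIC = [CO2*]/α₀ = 1.203×10^-5 / 0.002475 = 4.86 mmol/kg

DIC = 4.86 mmol/kg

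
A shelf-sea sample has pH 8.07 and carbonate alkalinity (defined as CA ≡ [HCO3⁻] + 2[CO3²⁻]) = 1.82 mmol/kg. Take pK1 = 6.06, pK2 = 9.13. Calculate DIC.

DIC = 1.70 mmol/kg

CA = [HCO3⁻] + 2[CO3²⁻] = (α₁ + 2α₂)·DIC
At pH 8.07: [H⁺]/K1 = 10^-2.01 = 0.0097724, K2/[H⁺] = 10^-1.06 = 0.087096
α₁ = 1/(1 + 0.0097724 + 0.087096) = 1/1.0969 = 0.9117; α₂ = α₁·K2/[H⁺] = 0.07940
α₁ + 2α₂ = 1.0705
DIC = CA / (α₁ + 2α₂) = 1.82 / 1.0705 = 1.70 mmol/kg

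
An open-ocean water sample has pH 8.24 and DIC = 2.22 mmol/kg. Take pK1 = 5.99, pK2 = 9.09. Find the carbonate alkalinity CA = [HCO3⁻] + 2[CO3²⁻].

CA = 2.48 mmol/kg

CA = [HCO3⁻] + 2[CO3²⁻] = (α₁ + 2α₂)·DIC
At pH 8.24: [H⁺]/K1 = 10^-2.25 = 0.0056234, K2/[H⁺] = 10^-0.85 = 0.14125
α₁ = 1/(1 + 0.0056234 + 0.14125) = 1/1.1469 = 0.8719; α₂ = α₁·K2/[H⁺] = 0.1232
α₁ + 2α₂ = 1.1183
CA = 1.1183 × 2.22 = 2.48 mmol/kg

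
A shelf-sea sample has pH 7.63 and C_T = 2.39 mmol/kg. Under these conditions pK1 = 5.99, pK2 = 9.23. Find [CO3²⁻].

[CO3²⁻] = 0.0573 mmol/kg

α₂ = 1 / (1 + [H⁺]/K2 + [H⁺]²/(K1K2)) = 1 / (1 + 10^+1.60 + 10^-0.04)
   = 1 / (1 + 39.811 + 0.91201) = 1/41.723 = 0.02397
[CO3²⁻] = α₂ × DIC = 0.02397 × 2.39 = 0.0573 mmol/kg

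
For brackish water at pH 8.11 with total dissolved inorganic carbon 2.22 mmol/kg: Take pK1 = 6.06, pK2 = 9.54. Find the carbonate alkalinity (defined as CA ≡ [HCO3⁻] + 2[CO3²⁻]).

CA = [HCO3⁻] + 2[CO3²⁻] = (α₁ + 2α₂)·DIC
At pH 8.11: [H⁺]/K1 = 10^-2.05 = 0.0089125, K2/[H⁺] = 10^-1.43 = 0.037154
α₁ = 1/(1 + 0.0089125 + 0.037154) = 1/1.0461 = 0.9560; α₂ = α₁·K2/[H⁺] = 0.03552
α₁ + 2α₂ = 1.0270
CA = 1.0270 × 2.22 = 2.28 mmol/kg

CA = 2.28 mmol/kg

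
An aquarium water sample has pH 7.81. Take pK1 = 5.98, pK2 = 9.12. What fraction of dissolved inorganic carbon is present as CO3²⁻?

α₂ = 1 / (1 + [H⁺]/K2 + [H⁺]²/(K1K2)) = 1 / (1 + 10^+1.31 + 10^-0.52)
   = 1 / (1 + 20.417 + 0.30200) = 1/21.719 = 0.04604

α₂ = 0.0460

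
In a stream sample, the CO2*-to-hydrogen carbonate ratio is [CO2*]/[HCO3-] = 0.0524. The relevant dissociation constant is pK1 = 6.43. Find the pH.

From K1 = [H⁺][HCO3-]/[CO2*]:  pH = pK1 − log₁₀([CO2*]/[HCO3-])
log₁₀(0.0524) = -1.281
pH = 6.43 − (-1.281) = 7.71

pH = 7.71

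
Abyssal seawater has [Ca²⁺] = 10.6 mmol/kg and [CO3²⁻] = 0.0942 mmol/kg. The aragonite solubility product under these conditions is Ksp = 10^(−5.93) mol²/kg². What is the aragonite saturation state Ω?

Ω = 0.850

Ksp = 10^(−5.93) = 1.175×10^-6
Ω = [Ca²⁺][CO3²⁻]/Ksp = (10.6×10^-3)(0.0942×10^-3) / 1.175×10^-6 = 0.850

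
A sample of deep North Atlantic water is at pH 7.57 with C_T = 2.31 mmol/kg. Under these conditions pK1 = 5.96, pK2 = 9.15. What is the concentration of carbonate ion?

α₂ = 1 / (1 + [H⁺]/K2 + [H⁺]²/(K1K2)) = 1 / (1 + 10^+1.58 + 10^-0.03)
   = 1 / (1 + 38.019 + 0.93325) = 1/39.952 = 0.02503
[CO3²⁻] = α₂ × DIC = 0.02503 × 2.31 = 0.0578 mmol/kg

[CO3²⁻] = 0.0578 mmol/kg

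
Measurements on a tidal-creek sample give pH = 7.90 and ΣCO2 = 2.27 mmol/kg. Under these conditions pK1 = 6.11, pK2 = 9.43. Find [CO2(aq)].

α₀ = 1 / (1 + K1/[H⁺] + K1K2/[H⁺]²) = 1 / (1 + 10^+1.79 + 10^+0.26)
   = 1 / (1 + 61.660 + 1.8197) = 1/64.479 = 0.01551
[CO2*] = α₀ × DIC = 0.01551 × 2.27 = 0.0352 mmol/kg

[CO2*] = 0.0352 mmol/kg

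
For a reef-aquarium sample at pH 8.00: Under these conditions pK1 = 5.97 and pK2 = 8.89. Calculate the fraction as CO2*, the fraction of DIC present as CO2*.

α₀ = 0.00820

α₀ = 1 / (1 + K1/[H⁺] + K1K2/[H⁺]²) = 1 / (1 + 10^+2.03 + 10^+1.14)
   = 1 / (1 + 107.15 + 13.804) = 1/121.96 = 0.008200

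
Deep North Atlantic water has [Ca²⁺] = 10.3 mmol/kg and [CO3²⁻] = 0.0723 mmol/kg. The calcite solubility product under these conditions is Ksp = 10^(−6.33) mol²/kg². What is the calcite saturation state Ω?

Ω = 1.59

Ksp = 10^(−6.33) = 4.677×10^-7
Ω = [Ca²⁺][CO3²⁻]/Ksp = (10.3×10^-3)(0.0723×10^-3) / 4.677×10^-7 = 1.59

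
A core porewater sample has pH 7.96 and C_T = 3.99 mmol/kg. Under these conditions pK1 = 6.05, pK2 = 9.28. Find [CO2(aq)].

α₀ = 1 / (1 + K1/[H⁺] + K1K2/[H⁺]²) = 1 / (1 + 10^+1.91 + 10^+0.59)
   = 1 / (1 + 81.283 + 3.8905) = 1/86.174 = 0.01160
[CO2*] = α₀ × DIC = 0.01160 × 3.99 = 0.0463 mmol/kg

[CO2*] = 0.0463 mmol/kg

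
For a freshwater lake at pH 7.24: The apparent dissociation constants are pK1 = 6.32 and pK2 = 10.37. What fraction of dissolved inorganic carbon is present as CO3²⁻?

α₂ = 1 / (1 + [H⁺]/K2 + [H⁺]²/(K1K2)) = 1 / (1 + 10^+3.13 + 10^+2.21)
   = 1 / (1 + 1349.0 + 162.18) = 1/1512.1 = 0.0006613

α₂ = 0.000661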